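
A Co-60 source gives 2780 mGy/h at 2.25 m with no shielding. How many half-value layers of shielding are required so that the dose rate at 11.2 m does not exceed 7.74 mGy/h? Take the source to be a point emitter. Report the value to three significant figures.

3.86 half-value layers

At 11.2 m, distance alone gives (2.25/11.2)² = 0.04036, so 2780 × 0.04036 = 112.2 mGy/h.
Further attenuation needed: 112.2/7.74 = 14.50.
n = log₂(14.50) = 3.858 half-value layers.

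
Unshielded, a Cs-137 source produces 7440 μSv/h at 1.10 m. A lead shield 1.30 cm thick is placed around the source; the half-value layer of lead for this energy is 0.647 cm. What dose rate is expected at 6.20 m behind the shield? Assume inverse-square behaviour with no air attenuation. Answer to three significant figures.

58.2 μSv/h

Distance alone: (1.10/6.20)² = 0.03148, so 7440 × 0.03148 = 234.2 μSv/h.
Shield: 1.30/0.647 = 2.009 half-value layers → attenuation 2^(−2.009) = 0.2484.
Combined: 234.2 × 0.2484 = 58.18 μSv/h.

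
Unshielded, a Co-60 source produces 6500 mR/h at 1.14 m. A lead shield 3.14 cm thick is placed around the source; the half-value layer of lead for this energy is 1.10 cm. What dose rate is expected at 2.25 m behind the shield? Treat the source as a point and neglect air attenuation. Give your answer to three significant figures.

Distance alone: (1.14/2.25)² = 0.2567, so 6500 × 0.2567 = 1669 mR/h.
Shield: 3.14/1.10 = 2.855 half-value layers → attenuation 2^(−2.855) = 0.1382.
Combined: 1669 × 0.1382 = 230.7 mR/h.

231 mR/h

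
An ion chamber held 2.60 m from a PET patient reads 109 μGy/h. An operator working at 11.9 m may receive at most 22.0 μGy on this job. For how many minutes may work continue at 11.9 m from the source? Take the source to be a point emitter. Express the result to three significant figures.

Using I₁d₁² = I₂d₂², rate at 11.9 m:
(2.60/11.9)² = 0.04774, so 109 × 0.04774 = 5.204 μGy/h.
Stay time = 22.0 μGy ÷ 5.204 μGy/h = 4.228 h = 253.7 min.

254 min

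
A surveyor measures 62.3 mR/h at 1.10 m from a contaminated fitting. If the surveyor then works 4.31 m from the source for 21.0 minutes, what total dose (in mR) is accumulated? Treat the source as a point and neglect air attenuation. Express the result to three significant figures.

Intensity scales as (d₁/d₂)², so rate at 4.31 m:
(1.10/4.31)² = 0.06514, so 62.3 × 0.06514 = 4.058 mR/h.
Dose = rate × time = 4.058 mR/h × 0.3500 h = 1.420 mR.

1.42 mR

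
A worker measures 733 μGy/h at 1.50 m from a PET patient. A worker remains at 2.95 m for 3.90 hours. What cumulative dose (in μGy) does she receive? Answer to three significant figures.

By the inverse-square law, rate at 2.95 m:
733 × (1.50/2.95)² = 733 × 0.2585 = 189.5 μGy/h.
Dose = rate × time = 189.5 μGy/h × 3.900 h = 739.0 μGy.

739 μGy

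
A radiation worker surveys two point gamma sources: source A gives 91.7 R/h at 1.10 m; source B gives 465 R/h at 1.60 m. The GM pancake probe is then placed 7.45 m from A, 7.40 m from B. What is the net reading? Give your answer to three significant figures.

Each source contributes Iᵢ·(dᵢ/rᵢ)²; contributions add.
A: 91.7 × (1.10/7.45)² = 1.999 R/h
B: 465 × (1.60/7.40)² = 21.74 R/h
Total = 1.999 + 21.74 = 23.74 R/h.

23.7 R/h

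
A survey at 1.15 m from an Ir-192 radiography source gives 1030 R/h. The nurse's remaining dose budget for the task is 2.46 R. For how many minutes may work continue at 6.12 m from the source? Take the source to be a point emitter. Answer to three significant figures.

4.06 min

Intensity scales as (d₁/d₂)², so rate at 6.12 m:
(1.15/6.12)² = 0.03531, so 1030 × 0.03531 = 36.37 R/h.
Stay time = 2.46 R ÷ 36.37 R/h = 0.06764 h = 4.058 min.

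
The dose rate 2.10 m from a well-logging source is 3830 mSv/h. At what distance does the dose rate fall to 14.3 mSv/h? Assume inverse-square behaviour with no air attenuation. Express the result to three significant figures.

By the inverse-square law, d₂ = d₁·√(I₁/I₂).
I₁/I₂ = 3830/14.3 = 267.8, so d₂ = 2.10 × √267.8 = 34.37 m.

34.4 m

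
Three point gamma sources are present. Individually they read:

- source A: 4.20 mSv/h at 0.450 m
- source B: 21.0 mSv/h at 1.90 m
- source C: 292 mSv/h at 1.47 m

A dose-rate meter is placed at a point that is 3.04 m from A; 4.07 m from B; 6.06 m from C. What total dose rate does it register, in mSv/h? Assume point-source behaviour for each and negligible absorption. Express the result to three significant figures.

21.9 mSv/h

Each source contributes Iᵢ·(dᵢ/rᵢ)²; contributions add.
A: 4.20 × (0.450/3.04)² = 0.09203 mSv/h
B: 21.0 × (1.90/4.07)² = 4.577 mSv/h
C: 292 × (1.47/6.06)² = 17.18 mSv/h
Total = 0.09203 + 4.577 + 17.18 = 21.85 mSv/h.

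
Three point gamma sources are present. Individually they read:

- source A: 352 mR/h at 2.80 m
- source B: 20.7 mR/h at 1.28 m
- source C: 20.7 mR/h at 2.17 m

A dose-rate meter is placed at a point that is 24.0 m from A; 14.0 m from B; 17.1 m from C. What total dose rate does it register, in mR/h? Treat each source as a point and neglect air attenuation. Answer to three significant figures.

Each source contributes Iᵢ·(dᵢ/rᵢ)²; contributions add.
A: 352 × (2.80/24.0)² = 4.791 mR/h
B: 20.7 × (1.28/14.0)² = 0.1730 mR/h
C: 20.7 × (2.17/17.1)² = 0.3333 mR/h
Total = 4.791 + 0.1730 + 0.3333 = 5.297 mR/h.

5.30 mR/h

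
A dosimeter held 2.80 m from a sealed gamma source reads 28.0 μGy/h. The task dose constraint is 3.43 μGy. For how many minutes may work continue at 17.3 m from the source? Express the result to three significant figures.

281 min

Using I₁d₁² = I₂d₂², rate at 17.3 m:
(2.80/17.3)² = 0.02620, so 28.0 × 0.02620 = 0.7336 μGy/h.
Stay time = 3.43 μGy ÷ 0.7336 μGy/h = 4.676 h = 280.6 min.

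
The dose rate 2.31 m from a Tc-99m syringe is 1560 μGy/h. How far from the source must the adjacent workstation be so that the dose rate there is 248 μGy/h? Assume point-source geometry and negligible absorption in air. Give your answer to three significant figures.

Using I₁d₁² = I₂d₂², d₂ = d₁·√(I₁/I₂).
I₁/I₂ = 1560/248 = 6.290, so d₂ = 2.31 × √6.290 = 5.793 m.

5.79 m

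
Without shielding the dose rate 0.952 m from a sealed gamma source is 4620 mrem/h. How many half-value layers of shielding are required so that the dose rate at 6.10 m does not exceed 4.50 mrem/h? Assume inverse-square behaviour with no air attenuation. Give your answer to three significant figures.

At 6.10 m, distance alone gives (0.952/6.10)² = 0.02436, so 4620 × 0.02436 = 112.5 mrem/h.
Further attenuation needed: 112.5/4.50 = 25.00.
n = log₂(25.00) = 4.644 half-value layers.

4.64 half-value layers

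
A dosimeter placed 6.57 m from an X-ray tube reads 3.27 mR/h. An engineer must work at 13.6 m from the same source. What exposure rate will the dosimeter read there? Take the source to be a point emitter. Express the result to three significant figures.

0.763 mR/h

Intensity scales as (d₁/d₂)², so scaling from 6.57 m to 13.6 m:
(6.57/13.6)² = 0.2334, so 3.27 × 0.2334 = 0.7632 mR/h.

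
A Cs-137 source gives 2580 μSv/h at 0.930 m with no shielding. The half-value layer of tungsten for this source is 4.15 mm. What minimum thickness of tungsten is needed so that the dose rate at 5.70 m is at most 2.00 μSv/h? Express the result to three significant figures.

At 5.70 m, distance alone gives 2580 × (0.930/5.70)² = 2580 × 0.02662 = 68.68 μSv/h.
Further attenuation needed: 68.68/2.00 = 34.34.
n = log₂(34.34) = 5.102 half-value layers.
Thickness = 5.102 × 4.15 mm = 21.17 mm.

21.2 mm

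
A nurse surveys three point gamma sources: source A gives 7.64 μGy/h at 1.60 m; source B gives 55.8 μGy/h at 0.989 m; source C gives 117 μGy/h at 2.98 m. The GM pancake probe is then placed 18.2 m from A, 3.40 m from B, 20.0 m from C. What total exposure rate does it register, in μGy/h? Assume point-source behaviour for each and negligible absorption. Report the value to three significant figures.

7.38 μGy/h

Each source contributes Iᵢ·(dᵢ/rᵢ)²; contributions add.
A: 7.64 × (1.60/18.2)² = 0.05905 μGy/h
B: 55.8 × (0.989/3.40)² = 4.721 μGy/h
C: 117 × (2.98/20.0)² = 2.598 μGy/h
Total = 0.05905 + 4.721 + 2.598 = 7.378 μGy/h.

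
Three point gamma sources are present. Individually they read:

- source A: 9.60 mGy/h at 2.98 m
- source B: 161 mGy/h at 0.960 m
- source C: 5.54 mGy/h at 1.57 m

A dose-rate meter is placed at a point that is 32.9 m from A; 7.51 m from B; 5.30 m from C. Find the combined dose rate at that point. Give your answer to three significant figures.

Each source contributes Iᵢ·(dᵢ/rᵢ)²; contributions add.
A: 9.60 × (2.98/32.9)² = 0.07876 mGy/h
B: 161 × (0.960/7.51)² = 2.631 mGy/h
C: 5.54 × (1.57/5.30)² = 0.4861 mGy/h
Total = 0.07876 + 2.631 + 0.4861 = 3.196 mGy/h.

3.20 mGy/h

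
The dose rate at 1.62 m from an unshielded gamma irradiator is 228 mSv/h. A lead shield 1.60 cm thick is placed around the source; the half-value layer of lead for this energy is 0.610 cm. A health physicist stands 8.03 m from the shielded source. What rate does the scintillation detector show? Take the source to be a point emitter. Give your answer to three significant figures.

Distance alone: (1.62/8.03)² = 0.04070, so 228 × 0.04070 = 9.280 mSv/h.
Shield: 1.60/0.610 = 2.623 half-value layers → attenuation 2^(−2.623) = 0.1623.
Combined: 9.280 × 0.1623 = 1.506 mSv/h.

1.51 mSv/h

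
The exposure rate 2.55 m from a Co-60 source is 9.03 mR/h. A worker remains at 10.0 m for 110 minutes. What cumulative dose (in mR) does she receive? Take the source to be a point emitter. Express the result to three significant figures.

1.08 mR

Using I₁d₁² = I₂d₂², rate at 10.0 m:
(2.55/10.0)² = 0.06502, so 9.03 × 0.06502 = 0.5871 mR/h.
Dose = rate × time = 0.5871 mR/h × 1.833 h = 1.076 mR.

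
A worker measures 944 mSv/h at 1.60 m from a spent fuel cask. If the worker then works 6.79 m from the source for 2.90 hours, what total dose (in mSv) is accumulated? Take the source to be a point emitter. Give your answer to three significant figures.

By the inverse-square law, rate at 6.79 m:
(1.60/6.79)² = 0.05553, so 944 × 0.05553 = 52.42 mSv/h.
Dose = rate × time = 52.42 mSv/h × 2.900 h = 152.0 mSv.

152 mSv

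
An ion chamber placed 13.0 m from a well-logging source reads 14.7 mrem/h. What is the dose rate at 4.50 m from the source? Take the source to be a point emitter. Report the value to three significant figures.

123 mrem/h

Applying the 1/r² law, scaling from 13.0 m to 4.50 m:
14.7 × (13.0/4.50)² = 14.7 × 8.346 = 122.7 mrem/h.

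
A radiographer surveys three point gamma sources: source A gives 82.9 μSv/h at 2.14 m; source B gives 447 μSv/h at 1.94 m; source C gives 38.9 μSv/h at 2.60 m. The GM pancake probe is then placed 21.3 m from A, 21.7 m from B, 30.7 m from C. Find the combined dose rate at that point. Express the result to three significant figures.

4.69 μSv/h

By superposition, sum each source's inverse-square contribution:
A: 82.9 × (2.14/21.3)² = 0.8368 μSv/h
B: 447 × (1.94/21.7)² = 3.573 μSv/h
C: 38.9 × (2.60/30.7)² = 0.2790 μSv/h
Total = 0.8368 + 3.573 + 0.2790 = 4.689 μSv/h.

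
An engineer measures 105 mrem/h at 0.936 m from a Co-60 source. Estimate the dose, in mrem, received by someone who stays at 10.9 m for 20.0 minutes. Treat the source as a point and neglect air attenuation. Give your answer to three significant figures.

Intensity scales as (d₁/d₂)², so rate at 10.9 m:
(0.936/10.9)² = 0.007374, so 105 × 0.007374 = 0.7743 mrem/h.
Dose = rate × time = 0.7743 mrem/h × 0.3333 h = 0.2581 mrem.

0.258 mrem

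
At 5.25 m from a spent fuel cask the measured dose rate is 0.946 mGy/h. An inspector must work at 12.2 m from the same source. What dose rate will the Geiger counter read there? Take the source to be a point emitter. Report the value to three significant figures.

0.175 mGy/h

Since intensity falls as 1/r², scaling from 5.25 m to 12.2 m:
0.946 × (5.25/12.2)² = 0.946 × 0.1852 = 0.1752 mGy/h.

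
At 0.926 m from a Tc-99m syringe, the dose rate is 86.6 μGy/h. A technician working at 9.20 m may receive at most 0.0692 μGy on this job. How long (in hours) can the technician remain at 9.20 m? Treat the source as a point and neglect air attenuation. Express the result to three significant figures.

0.0789 h

Applying the 1/r² law, rate at 9.20 m:
(0.926/9.20)² = 0.01013, so 86.6 × 0.01013 = 0.8773 μGy/h.
Stay time = 0.0692 μGy ÷ 0.8773 μGy/h = 0.07888 h.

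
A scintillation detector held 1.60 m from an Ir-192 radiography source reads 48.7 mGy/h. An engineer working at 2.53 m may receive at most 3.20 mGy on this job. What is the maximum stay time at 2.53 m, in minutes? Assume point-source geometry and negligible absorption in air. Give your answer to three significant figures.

Intensity scales as (d₁/d₂)², so rate at 2.53 m:
(1.60/2.53)² = 0.3999, so 48.7 × 0.3999 = 19.48 mGy/h.
Stay time = 3.20 mGy ÷ 19.48 mGy/h = 0.1643 h = 9.858 min.

9.86 min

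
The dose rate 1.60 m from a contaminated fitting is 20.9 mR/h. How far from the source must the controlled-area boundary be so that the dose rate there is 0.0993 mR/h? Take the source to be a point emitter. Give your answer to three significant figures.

23.2 m

Using I₁d₁² = I₂d₂², d₂ = d₁·√(I₁/I₂).
I₁/I₂ = 20.9/0.0993 = 210.5, so d₂ = 1.60 × √210.5 = 23.21 m.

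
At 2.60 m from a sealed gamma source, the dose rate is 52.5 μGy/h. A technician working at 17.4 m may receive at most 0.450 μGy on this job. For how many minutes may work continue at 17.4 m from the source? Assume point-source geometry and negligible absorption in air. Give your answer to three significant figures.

23.0 min

By the inverse-square law, rate at 17.4 m:
(2.60/17.4)² = 0.02233, so 52.5 × 0.02233 = 1.172 μGy/h.
Stay time = 0.450 μGy ÷ 1.172 μGy/h = 0.3840 h = 23.04 min.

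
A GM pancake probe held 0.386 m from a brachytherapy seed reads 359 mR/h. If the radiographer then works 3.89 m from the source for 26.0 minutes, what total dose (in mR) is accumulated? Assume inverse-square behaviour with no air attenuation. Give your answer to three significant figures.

By the inverse-square law, rate at 3.89 m:
359 × (0.386/3.89)² = 359 × 0.009846 = 3.535 mR/h.
Dose = rate × time = 3.535 mR/h × 0.4333 h = 1.532 mR.

1.53 mR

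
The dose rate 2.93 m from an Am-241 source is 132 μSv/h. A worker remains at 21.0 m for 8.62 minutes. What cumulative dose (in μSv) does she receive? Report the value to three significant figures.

0.369 μSv

By the inverse-square law, rate at 21.0 m:
132 × (2.93/21.0)² = 132 × 0.01947 = 2.570 μSv/h.
Dose = rate × time = 2.570 μSv/h × 0.1437 h = 0.3693 μSv.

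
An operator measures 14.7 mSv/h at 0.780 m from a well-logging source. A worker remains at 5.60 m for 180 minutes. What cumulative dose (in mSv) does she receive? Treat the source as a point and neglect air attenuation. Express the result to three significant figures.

0.856 mSv

Using I₁d₁² = I₂d₂², rate at 5.60 m:
14.7 × (0.780/5.60)² = 14.7 × 0.01940 = 0.2852 mSv/h.
Dose = rate × time = 0.2852 mSv/h × 3.000 h = 0.8556 mSv.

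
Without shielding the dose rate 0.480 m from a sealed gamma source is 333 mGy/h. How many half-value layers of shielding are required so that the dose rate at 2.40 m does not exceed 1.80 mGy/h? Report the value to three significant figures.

2.89 half-value layers

At 2.40 m, distance alone gives 333 × (0.480/2.40)² = 333 × 0.04000 = 13.32 mGy/h.
Further attenuation needed: 13.32/1.80 = 7.400.
n = log₂(7.400) = 2.888 half-value layers.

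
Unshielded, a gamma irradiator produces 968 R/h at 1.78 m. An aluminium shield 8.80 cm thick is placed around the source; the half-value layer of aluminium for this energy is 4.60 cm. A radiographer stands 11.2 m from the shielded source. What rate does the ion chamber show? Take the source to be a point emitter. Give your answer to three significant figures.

Distance alone: (1.78/11.2)² = 0.02526, so 968 × 0.02526 = 24.45 R/h.
Shield: 8.80/4.60 = 1.913 half-value layers → attenuation 2^(−1.913) = 0.2655.
Combined: 24.45 × 0.2655 = 6.491 R/h.

6.49 R/h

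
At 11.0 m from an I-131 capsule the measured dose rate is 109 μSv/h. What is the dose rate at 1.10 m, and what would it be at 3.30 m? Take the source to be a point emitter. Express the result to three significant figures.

10900 μSv/h; 1210 μSv/h

Intensity scales as (d₁/d₂)², so
At 1.10 m: (11.0/1.10)² = 100.0, so 109 × 100.0 = 10900 μSv/h
At 3.30 m: 10900 × (1.10/3.30)² = 10900 × 0.1111 = 1211 μSv/h.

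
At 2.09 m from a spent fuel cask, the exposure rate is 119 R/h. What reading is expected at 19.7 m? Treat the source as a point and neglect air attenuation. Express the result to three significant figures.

1.34 R/h

Applying the 1/r² law, the rate at 19.7 m is
119 × (2.09/19.7)² = 119 × 0.01126 = 1.340 R/h.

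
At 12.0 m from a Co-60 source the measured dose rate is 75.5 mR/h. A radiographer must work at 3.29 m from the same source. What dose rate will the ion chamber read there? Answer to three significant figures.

1000 mR/h

Since intensity falls as 1/r², scaling from 12.0 m to 3.29 m:
75.5 × (12.0/3.29)² = 75.5 × 13.30 = 1004 mR/h.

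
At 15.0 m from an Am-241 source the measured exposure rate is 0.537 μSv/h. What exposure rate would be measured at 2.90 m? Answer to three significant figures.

14.4 μSv/h

Intensity scales as (d₁/d₂)², so scaling from 15.0 m to 2.90 m:
0.537 × (15.0/2.90)² = 0.537 × 26.75 = 14.36 μSv/h.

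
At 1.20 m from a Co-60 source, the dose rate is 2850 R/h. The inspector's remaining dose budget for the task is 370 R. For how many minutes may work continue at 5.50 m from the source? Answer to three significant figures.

By the inverse-square law, rate at 5.50 m:
(1.20/5.50)² = 0.04760, so 2850 × 0.04760 = 135.7 R/h.
Stay time = 370 R ÷ 135.7 R/h = 2.727 h = 163.6 min.

164 min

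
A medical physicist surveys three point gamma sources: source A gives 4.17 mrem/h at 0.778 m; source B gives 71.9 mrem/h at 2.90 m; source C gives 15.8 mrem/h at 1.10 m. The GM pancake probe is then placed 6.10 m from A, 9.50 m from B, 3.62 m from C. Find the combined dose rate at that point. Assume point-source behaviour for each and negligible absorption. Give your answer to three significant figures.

By superposition, sum each source's inverse-square contribution:
A: 4.17 × (0.778/6.10)² = 0.06783 mrem/h
B: 71.9 × (2.90/9.50)² = 6.700 mrem/h
C: 15.8 × (1.10/3.62)² = 1.459 mrem/h
Total = 0.06783 + 6.700 + 1.459 = 8.227 mrem/h.

8.23 mrem/h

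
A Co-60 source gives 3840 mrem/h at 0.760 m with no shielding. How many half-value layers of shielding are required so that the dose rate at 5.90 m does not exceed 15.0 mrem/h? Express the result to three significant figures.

At 5.90 m, distance alone gives (0.760/5.90)² = 0.01659, so 3840 × 0.01659 = 63.71 mrem/h.
Further attenuation needed: 63.71/15.0 = 4.247.
n = log₂(4.247) = 2.086 half-value layers.

2.09 half-value layers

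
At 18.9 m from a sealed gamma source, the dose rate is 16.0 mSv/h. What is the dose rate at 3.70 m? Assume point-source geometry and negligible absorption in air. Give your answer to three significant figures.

Using I₁d₁² = I₂d₂², the rate at 3.70 m is
(18.9/3.70)² = 26.09, so 16.0 × 26.09 = 417.4 mSv/h.

417 mSv/h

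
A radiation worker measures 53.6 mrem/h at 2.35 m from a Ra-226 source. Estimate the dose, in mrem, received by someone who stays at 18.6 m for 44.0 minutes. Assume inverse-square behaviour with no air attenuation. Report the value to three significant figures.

Intensity scales as (d₁/d₂)², so rate at 18.6 m:
(2.35/18.6)² = 0.01596, so 53.6 × 0.01596 = 0.8555 mrem/h.
Dose = rate × time = 0.8555 mrem/h × 0.7333 h = 0.6273 mrem.

0.627 mrem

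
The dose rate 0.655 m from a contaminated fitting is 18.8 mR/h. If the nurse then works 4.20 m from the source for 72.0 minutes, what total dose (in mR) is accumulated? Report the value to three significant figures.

0.549 mR

Applying the 1/r² law, rate at 4.20 m:
18.8 × (0.655/4.20)² = 18.8 × 0.02432 = 0.4572 mR/h.
Dose = rate × time = 0.4572 mR/h × 1.200 h = 0.5486 mR.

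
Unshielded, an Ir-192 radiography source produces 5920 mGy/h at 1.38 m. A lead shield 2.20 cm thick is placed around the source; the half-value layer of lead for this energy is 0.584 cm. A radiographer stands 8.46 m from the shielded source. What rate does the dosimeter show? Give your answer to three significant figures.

11.6 mGy/h

Distance alone: 5920 × (1.38/8.46)² = 5920 × 0.02661 = 157.5 mGy/h.
Shield: 2.20/0.584 = 3.767 half-value layers → attenuation 2^(−3.767) = 0.07345.
Combined: 157.5 × 0.07345 = 11.57 mGy/h.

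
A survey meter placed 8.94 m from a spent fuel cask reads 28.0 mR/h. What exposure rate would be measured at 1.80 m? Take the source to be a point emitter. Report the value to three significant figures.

Intensity scales as (d₁/d₂)², so scaling from 8.94 m to 1.80 m:
(8.94/1.80)² = 24.67, so 28.0 × 24.67 = 690.8 mR/h.

691 mR/h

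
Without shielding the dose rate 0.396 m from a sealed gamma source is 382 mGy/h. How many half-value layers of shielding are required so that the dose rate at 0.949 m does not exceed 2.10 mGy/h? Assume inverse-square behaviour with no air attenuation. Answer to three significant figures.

4.99 half-value layers

At 0.949 m, distance alone gives 382 × (0.396/0.949)² = 382 × 0.1741 = 66.51 mGy/h.
Further attenuation needed: 66.51/2.10 = 31.67.
n = log₂(31.67) = 4.985 half-value layers.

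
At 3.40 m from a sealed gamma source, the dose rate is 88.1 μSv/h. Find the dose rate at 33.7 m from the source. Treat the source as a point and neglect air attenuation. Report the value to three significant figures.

Using I₁d₁² = I₂d₂², the rate at 33.7 m is
88.1 × (3.40/33.7)² = 88.1 × 0.01018 = 0.8969 μSv/h.

0.897 μSv/h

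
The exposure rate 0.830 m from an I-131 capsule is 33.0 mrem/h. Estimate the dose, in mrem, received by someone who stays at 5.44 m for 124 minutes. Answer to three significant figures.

1.59 mrem

By the inverse-square law, rate at 5.44 m:
(0.830/5.44)² = 0.02328, so 33.0 × 0.02328 = 0.7682 mrem/h.
Dose = rate × time = 0.7682 mrem/h × 2.067 h = 1.588 mrem.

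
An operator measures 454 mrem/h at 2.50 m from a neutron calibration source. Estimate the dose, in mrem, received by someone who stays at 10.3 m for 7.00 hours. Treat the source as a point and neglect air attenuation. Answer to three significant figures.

187 mrem

Intensity scales as (d₁/d₂)², so rate at 10.3 m:
(2.50/10.3)² = 0.05891, so 454 × 0.05891 = 26.75 mrem/h.
Dose = rate × time = 26.75 mrem/h × 7.000 h = 187.2 mrem.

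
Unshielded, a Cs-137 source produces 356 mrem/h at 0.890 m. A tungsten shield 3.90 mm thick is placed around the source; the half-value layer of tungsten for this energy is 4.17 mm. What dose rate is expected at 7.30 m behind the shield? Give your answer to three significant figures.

2.77 mrem/h

Distance alone: 356 × (0.890/7.30)² = 356 × 0.01486 = 5.290 mrem/h.
Shield: 3.90/4.17 = 0.9353 half-value layers → attenuation 2^(−0.9353) = 0.5229.
Combined: 5.290 × 0.5229 = 2.766 mrem/h.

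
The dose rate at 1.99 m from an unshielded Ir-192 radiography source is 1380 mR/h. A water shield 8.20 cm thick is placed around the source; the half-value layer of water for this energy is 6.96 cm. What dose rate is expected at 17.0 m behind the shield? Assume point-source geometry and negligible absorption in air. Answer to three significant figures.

8.36 mR/h

Distance alone: 1380 × (1.99/17.0)² = 1380 × 0.01370 = 18.91 mR/h.
Shield: 8.20/6.96 = 1.178 half-value layers → attenuation 2^(−1.178) = 0.4420.
Combined: 18.91 × 0.4420 = 8.358 mR/h.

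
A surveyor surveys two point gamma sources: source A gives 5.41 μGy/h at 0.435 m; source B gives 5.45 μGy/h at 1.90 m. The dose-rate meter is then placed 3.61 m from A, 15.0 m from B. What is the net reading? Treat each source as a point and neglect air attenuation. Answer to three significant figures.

0.166 μGy/h

Each source contributes Iᵢ·(dᵢ/rᵢ)²; contributions add.
A: 5.41 × (0.435/3.61)² = 0.07855 μGy/h
B: 5.45 × (1.90/15.0)² = 0.08744 μGy/h
Total = 0.07855 + 0.08744 = 0.1660 μGy/h.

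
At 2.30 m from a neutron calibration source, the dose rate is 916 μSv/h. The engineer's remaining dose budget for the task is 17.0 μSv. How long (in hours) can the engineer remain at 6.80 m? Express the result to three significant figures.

0.162 h

Since intensity falls as 1/r², rate at 6.80 m:
(2.30/6.80)² = 0.1144, so 916 × 0.1144 = 104.8 μSv/h.
Stay time = 17.0 μSv ÷ 104.8 μSv/h = 0.1622 h.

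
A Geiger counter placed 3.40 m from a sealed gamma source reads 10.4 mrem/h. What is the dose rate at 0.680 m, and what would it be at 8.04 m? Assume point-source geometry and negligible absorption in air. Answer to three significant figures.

Intensity scales as (d₁/d₂)², so
At 0.680 m: 10.4 × (3.40/0.680)² = 10.4 × 25.00 = 260.0 mrem/h
At 8.04 m: (0.680/8.04)² = 0.007153, so 260.0 × 0.007153 = 1.860 mrem/h.

260 mrem/h; 1.86 mrem/h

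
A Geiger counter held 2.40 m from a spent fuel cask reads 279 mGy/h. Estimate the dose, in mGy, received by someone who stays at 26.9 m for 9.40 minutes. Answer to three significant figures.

Using I₁d₁² = I₂d₂², rate at 26.9 m:
(2.40/26.9)² = 0.007960, so 279 × 0.007960 = 2.221 mGy/h.
Dose = rate × time = 2.221 mGy/h × 0.1567 h = 0.3480 mGy.

0.348 mGy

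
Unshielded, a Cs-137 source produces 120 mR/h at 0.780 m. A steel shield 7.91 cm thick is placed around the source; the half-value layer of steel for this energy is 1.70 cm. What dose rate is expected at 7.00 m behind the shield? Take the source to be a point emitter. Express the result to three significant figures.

Distance alone: 120 × (0.780/7.00)² = 120 × 0.01242 = 1.490 mR/h.
Shield: 7.91/1.70 = 4.653 half-value layers → attenuation 2^(−4.653) = 0.03975.
Combined: 1.490 × 0.03975 = 0.05923 mR/h.

0.0592 mR/h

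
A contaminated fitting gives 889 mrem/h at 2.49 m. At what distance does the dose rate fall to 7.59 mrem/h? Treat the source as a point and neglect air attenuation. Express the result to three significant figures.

Intensity scales as (d₁/d₂)², so d₂ = d₁·√(I₁/I₂).
I₁/I₂ = 889/7.59 = 117.1, so d₂ = 2.49 × √117.1 = 26.94 m.

26.9 m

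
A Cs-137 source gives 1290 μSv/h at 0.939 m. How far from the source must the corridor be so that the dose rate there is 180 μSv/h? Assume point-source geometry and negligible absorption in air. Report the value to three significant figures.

Intensity scales as (d₁/d₂)², so d₂ = d₁·√(I₁/I₂).
I₁/I₂ = 1290/180 = 7.167, so d₂ = 0.939 × √7.167 = 2.514 m.

2.51 m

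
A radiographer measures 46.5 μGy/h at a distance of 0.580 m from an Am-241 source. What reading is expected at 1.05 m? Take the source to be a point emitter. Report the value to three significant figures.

14.2 μGy/h

By the inverse-square law, the rate at 1.05 m is
46.5 × (0.580/1.05)² = 46.5 × 0.3051 = 14.19 μGy/h.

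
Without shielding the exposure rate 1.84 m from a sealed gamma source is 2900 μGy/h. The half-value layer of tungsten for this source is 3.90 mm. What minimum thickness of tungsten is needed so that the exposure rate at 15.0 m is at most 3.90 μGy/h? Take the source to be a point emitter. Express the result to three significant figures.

13.6 mm

At 15.0 m, distance alone gives (1.84/15.0)² = 0.01505, so 2900 × 0.01505 = 43.64 μGy/h.
Further attenuation needed: 43.64/3.90 = 11.19.
n = log₂(11.19) = 3.484 half-value layers.
Thickness = 3.484 × 3.90 mm = 13.59 mm.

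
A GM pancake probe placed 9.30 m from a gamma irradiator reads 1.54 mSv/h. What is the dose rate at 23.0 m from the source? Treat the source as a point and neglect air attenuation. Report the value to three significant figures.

By the inverse-square law, scaling from 9.30 m to 23.0 m:
1.54 × (9.30/23.0)² = 1.54 × 0.1635 = 0.2518 mSv/h.

0.252 mSv/h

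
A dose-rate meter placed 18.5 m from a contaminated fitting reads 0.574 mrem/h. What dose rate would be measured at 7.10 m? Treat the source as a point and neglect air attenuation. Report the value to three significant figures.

3.90 mrem/h

Using I₁d₁² = I₂d₂², scaling from 18.5 m to 7.10 m:
(18.5/7.10)² = 6.789, so 0.574 × 6.789 = 3.897 mrem/h.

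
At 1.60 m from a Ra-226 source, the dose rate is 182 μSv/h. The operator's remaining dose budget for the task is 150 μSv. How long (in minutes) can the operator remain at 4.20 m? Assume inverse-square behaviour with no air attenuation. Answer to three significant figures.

Applying the 1/r² law, rate at 4.20 m:
(1.60/4.20)² = 0.1451, so 182 × 0.1451 = 26.41 μSv/h.
Stay time = 150 μSv ÷ 26.41 μSv/h = 5.680 h = 340.8 min.

341 min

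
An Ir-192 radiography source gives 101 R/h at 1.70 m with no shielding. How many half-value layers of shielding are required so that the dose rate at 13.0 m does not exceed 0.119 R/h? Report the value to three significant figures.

At 13.0 m, distance alone gives (1.70/13.0)² = 0.01710, so 101 × 0.01710 = 1.727 R/h.
Further attenuation needed: 1.727/0.119 = 14.51.
n = log₂(14.51) = 3.859 half-value layers.

3.86 half-value layers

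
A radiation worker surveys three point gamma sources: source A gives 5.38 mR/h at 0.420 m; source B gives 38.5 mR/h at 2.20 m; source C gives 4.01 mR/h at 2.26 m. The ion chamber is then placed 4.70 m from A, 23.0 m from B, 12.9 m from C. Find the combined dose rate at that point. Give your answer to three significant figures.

0.518 mR/h

Each source contributes Iᵢ·(dᵢ/rᵢ)²; contributions add.
A: 5.38 × (0.420/4.70)² = 0.04296 mR/h
B: 38.5 × (2.20/23.0)² = 0.3522 mR/h
C: 4.01 × (2.26/12.9)² = 0.1231 mR/h
Total = 0.04296 + 0.3522 + 0.1231 = 0.5183 mR/h.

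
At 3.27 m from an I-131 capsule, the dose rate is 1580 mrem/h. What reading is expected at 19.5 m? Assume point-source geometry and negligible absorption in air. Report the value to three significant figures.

44.4 mrem/h

Applying the 1/r² law, the rate at 19.5 m is
(3.27/19.5)² = 0.02812, so 1580 × 0.02812 = 44.43 mrem/h.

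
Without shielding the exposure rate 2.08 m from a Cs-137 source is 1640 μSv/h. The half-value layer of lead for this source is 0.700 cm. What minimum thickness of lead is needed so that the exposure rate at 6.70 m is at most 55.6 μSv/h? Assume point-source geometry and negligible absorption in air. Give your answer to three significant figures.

At 6.70 m, distance alone gives 1640 × (2.08/6.70)² = 1640 × 0.09638 = 158.1 μSv/h.
Further attenuation needed: 158.1/55.6 = 2.844.
n = log₂(2.844) = 1.508 half-value layers.
Thickness = 1.508 × 0.700 cm = 1.056 cm.

1.06 cm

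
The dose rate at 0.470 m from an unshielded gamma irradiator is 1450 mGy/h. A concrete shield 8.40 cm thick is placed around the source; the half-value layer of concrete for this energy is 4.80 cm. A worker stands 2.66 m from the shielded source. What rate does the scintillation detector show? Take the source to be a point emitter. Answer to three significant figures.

13.5 mGy/h

Distance alone: 1450 × (0.470/2.66)² = 1450 × 0.03122 = 45.27 mGy/h.
Shield: 8.40/4.80 = 1.750 half-value layers → attenuation 2^(−1.750) = 0.2973.
Combined: 45.27 × 0.2973 = 13.46 mGy/h.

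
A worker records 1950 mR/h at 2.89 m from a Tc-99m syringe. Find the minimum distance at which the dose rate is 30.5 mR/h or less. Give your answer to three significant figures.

Applying the 1/r² law, d₂ = d₁·√(I₁/I₂).
I₁/I₂ = 1950/30.5 = 63.93, so d₂ = 2.89 × √63.93 = 23.11 m.

23.1 m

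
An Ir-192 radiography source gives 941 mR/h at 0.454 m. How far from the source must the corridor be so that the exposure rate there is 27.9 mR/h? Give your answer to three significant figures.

2.64 m

Using I₁d₁² = I₂d₂², d₂ = d₁·√(I₁/I₂).
I₁/I₂ = 941/27.9 = 33.73, so d₂ = 0.454 × √33.73 = 2.637 m.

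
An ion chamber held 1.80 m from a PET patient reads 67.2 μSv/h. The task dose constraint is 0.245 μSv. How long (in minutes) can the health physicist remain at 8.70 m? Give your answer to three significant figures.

Using I₁d₁² = I₂d₂², rate at 8.70 m:
(1.80/8.70)² = 0.04281, so 67.2 × 0.04281 = 2.877 μSv/h.
Stay time = 0.245 μSv ÷ 2.877 μSv/h = 0.08516 h = 5.110 min.

5.11 min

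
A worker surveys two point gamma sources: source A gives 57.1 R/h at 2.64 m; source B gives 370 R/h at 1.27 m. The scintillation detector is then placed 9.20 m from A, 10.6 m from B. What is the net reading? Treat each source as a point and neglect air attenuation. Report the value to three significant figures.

10.0 R/h

Each source contributes Iᵢ·(dᵢ/rᵢ)²; contributions add.
A: 57.1 × (2.64/9.20)² = 4.702 R/h
B: 370 × (1.27/10.6)² = 5.311 R/h
Total = 4.702 + 5.311 = 10.01 R/h.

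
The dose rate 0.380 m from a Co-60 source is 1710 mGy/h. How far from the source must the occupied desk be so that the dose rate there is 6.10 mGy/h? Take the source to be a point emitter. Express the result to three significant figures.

Intensity scales as (d₁/d₂)², so d₂ = d₁·√(I₁/I₂).
I₁/I₂ = 1710/6.10 = 280.3, so d₂ = 0.380 × √280.3 = 6.362 m.

6.36 m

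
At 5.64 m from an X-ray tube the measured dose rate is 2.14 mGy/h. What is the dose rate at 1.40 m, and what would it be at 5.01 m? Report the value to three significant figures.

34.7 mGy/h; 2.71 mGy/h

Applying the 1/r² law,
At 1.40 m: (5.64/1.40)² = 16.23, so 2.14 × 16.23 = 34.73 mGy/h
At 5.01 m: (1.40/5.01)² = 0.07809, so 34.73 × 0.07809 = 2.712 mGy/h.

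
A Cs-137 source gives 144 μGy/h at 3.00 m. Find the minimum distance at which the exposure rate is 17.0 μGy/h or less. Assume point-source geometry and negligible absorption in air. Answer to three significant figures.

Applying the 1/r² law, d₂ = d₁·√(I₁/I₂).
I₁/I₂ = 144/17.0 = 8.471, so d₂ = 3.00 × √8.471 = 8.731 m.

8.73 m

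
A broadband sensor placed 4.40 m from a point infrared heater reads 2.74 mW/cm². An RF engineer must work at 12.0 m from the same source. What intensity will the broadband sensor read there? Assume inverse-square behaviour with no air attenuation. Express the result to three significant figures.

0.368 mW/cm²

Using I₁d₁² = I₂d₂², scaling from 4.40 m to 12.0 m:
2.74 × (4.40/12.0)² = 2.74 × 0.1344 = 0.3683 mW/cm².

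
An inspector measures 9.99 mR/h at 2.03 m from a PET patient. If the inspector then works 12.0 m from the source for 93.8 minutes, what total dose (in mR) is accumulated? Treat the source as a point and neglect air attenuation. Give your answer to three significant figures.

Using I₁d₁² = I₂d₂², rate at 12.0 m:
9.99 × (2.03/12.0)² = 9.99 × 0.02862 = 0.2859 mR/h.
Dose = rate × time = 0.2859 mR/h × 1.563 h = 0.4469 mR.

0.447 mR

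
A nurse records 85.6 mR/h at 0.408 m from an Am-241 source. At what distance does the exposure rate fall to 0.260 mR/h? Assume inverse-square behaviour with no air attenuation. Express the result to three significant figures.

Since intensity falls as 1/r², d₂ = d₁·√(I₁/I₂).
I₁/I₂ = 85.6/0.260 = 329.2, so d₂ = 0.408 × √329.2 = 7.403 m.

7.40 m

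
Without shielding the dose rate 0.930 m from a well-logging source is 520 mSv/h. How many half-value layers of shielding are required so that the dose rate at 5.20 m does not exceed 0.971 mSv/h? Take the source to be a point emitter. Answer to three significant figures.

At 5.20 m, distance alone gives 520 × (0.930/5.20)² = 520 × 0.03199 = 16.63 mSv/h.
Further attenuation needed: 16.63/0.971 = 17.13.
n = log₂(17.13) = 4.098 half-value layers.

4.10 half-value layers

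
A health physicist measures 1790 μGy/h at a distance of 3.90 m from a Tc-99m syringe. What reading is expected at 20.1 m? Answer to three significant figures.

Using I₁d₁² = I₂d₂², the rate at 20.1 m is
(3.90/20.1)² = 0.03765, so 1790 × 0.03765 = 67.39 μGy/h.

67.4 μGy/h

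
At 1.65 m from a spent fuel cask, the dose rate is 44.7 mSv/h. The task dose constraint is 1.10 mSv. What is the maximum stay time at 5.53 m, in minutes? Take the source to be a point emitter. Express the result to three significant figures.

Intensity scales as (d₁/d₂)², so rate at 5.53 m:
44.7 × (1.65/5.53)² = 44.7 × 0.08903 = 3.980 mSv/h.
Stay time = 1.10 mSv ÷ 3.980 mSv/h = 0.2764 h = 16.58 min.

16.6 min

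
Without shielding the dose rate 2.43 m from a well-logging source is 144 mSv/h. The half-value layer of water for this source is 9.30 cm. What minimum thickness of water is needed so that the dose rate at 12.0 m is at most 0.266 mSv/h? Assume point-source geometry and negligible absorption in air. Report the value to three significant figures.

At 12.0 m, distance alone gives (2.43/12.0)² = 0.04101, so 144 × 0.04101 = 5.905 mSv/h.
Further attenuation needed: 5.905/0.266 = 22.20.
n = log₂(22.20) = 4.472 half-value layers.
Thickness = 4.472 × 9.30 cm = 41.59 cm.

41.6 cm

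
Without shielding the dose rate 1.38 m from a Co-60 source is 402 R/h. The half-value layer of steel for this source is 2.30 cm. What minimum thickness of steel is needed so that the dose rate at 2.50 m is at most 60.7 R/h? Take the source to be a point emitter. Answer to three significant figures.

At 2.50 m, distance alone gives (1.38/2.50)² = 0.3047, so 402 × 0.3047 = 122.5 R/h.
Further attenuation needed: 122.5/60.7 = 2.018.
n = log₂(2.018) = 1.013 half-value layers.
Thickness = 1.013 × 2.30 cm = 2.330 cm.

2.33 cm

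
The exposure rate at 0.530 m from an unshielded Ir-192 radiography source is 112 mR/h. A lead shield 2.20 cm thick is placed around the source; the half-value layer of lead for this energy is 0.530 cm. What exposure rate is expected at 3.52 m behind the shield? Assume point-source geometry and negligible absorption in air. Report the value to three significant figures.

Distance alone: (0.530/3.52)² = 0.02267, so 112 × 0.02267 = 2.539 mR/h.
Shield: 2.20/0.530 = 4.151 half-value layers → attenuation 2^(−4.151) = 0.05629.
Combined: 2.539 × 0.05629 = 0.1429 mR/h.

0.143 mR/h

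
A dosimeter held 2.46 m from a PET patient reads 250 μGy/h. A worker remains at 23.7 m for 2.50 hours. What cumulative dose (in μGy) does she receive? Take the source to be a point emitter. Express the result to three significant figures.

6.73 μGy

By the inverse-square law, rate at 23.7 m:
(2.46/23.7)² = 0.01077, so 250 × 0.01077 = 2.692 μGy/h.
Dose = rate × time = 2.692 μGy/h × 2.500 h = 6.730 μGy.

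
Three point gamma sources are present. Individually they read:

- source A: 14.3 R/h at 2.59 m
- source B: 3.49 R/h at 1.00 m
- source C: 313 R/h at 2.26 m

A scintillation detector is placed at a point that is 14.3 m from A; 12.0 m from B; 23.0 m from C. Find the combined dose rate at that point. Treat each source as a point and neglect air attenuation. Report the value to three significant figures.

3.52 R/h

Each source contributes Iᵢ·(dᵢ/rᵢ)²; contributions add.
A: 14.3 × (2.59/14.3)² = 0.4691 R/h
B: 3.49 × (1.00/12.0)² = 0.02424 R/h
C: 313 × (2.26/23.0)² = 3.022 R/h
Total = 0.4691 + 0.02424 + 3.022 = 3.515 R/h.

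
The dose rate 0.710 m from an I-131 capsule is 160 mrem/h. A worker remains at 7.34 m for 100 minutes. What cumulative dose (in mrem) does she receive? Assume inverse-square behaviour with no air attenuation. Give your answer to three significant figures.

Since intensity falls as 1/r², rate at 7.34 m:
160 × (0.710/7.34)² = 160 × 0.009357 = 1.497 mrem/h.
Dose = rate × time = 1.497 mrem/h × 1.667 h = 2.495 mrem.

2.50 mrem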